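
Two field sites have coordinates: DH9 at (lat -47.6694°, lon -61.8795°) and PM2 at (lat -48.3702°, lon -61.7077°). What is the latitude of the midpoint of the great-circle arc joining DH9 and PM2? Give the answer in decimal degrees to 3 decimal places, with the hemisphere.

Bx = cos φ₂ cos Δλ = 0.664312,  By = cos φ₂ sin Δλ = 0.001992
φₘ = atan2(sin φ₁ + sin φ₂, √((cos φ₁ + Bx)² + By²)) = -48.01983°
λₘ = λ₁ + atan2(By, cos φ₁ + Bx) = -61.79418°

48.020°S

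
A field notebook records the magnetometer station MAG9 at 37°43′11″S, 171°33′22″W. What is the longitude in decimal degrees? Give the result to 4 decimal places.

171.5561°W

171° + 33′/60 + 22″/3600 = 171 + 0.55000 + 0.00611 = 171.5561°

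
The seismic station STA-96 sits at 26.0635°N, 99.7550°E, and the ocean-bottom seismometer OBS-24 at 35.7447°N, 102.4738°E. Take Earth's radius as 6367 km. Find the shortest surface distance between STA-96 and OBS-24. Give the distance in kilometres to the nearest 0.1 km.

1106.5 km

Δφ = 9.6812°,  Δλ = 2.7188°
a = sin²(Δφ/2) + cos φ₁ cos φ₂ sin²(Δλ/2) = 0.007531
c = 2·arcsin(√a) = 0.173781 rad = 9.9569°
d = R·c = 6367 × 0.173781 = 1106.5 km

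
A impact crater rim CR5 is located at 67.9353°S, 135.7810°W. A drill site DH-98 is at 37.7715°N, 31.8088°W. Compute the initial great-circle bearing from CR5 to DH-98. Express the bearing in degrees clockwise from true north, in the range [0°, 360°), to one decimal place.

86.0°

Δλ = 103.9722°
y = sin Δλ · cos φ₂ = 0.767072
x = cos φ₁ sin φ₂ − sin φ₁ cos φ₂ cos Δλ = 0.053214
θ = atan2(y, x) = 86.0316° → 86.0316° (mod 360°)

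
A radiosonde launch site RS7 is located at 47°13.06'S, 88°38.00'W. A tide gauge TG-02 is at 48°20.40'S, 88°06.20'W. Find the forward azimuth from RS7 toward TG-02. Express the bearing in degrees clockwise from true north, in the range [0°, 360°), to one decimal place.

162.6°

RS7: φ = -47.21767°, λ = -88.63333°
TG-02: φ = -48.34000°, λ = -88.10333°
Δλ = 0.5300°
y = sin Δλ · cos φ₂ = 0.006149
x = cos φ₁ sin φ₂ − sin φ₁ cos φ₂ cos Δλ = -0.019608
θ = atan2(y, x) = 162.5898° → 162.5898° (mod 360°)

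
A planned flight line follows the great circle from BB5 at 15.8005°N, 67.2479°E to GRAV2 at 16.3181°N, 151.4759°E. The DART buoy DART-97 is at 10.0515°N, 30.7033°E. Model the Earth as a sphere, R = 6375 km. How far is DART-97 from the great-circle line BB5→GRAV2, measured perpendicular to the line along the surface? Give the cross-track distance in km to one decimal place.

633.6 km

δ₁₃ = central angle BB5→DART-97 = 0.628864 rad  (haversine)
θ₁₃ = bearing BB5→DART-97 = 265.372°,  θ₁₂ = bearing BB5→GRAV2 = 75.661°
dₓₜ = R·arcsin(sin δ₁₃ · sin(θ₁₃ − θ₁₂)) = 6375·arcsin(0.58823·sin(189.711°)) = -633.568 km
|dₓₜ| = 633.568 km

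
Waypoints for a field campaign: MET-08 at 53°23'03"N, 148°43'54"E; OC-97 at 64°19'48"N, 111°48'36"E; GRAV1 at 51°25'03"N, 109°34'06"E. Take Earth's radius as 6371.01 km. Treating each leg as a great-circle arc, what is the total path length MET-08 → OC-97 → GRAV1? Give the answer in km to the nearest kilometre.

MET-08: φ = +53.38417°, λ = +148.73167°
OC-97: φ = +64.33000°, λ = +111.81000°
GRAV1: φ = +51.41750°, λ = +109.56833°
MET-08→OC-97: c = 0.376404 rad, d = 2398.08 km
OC-97→GRAV1: c = 0.226289 rad, d = 1441.69 km
Total = 2398.08 + 1441.69 = 3839.76 km

3840 km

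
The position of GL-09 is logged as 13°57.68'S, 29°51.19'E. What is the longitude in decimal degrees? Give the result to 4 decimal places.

29° + 51.19′/60 = 29 + 0.85317 = 29.8532°

29.8532°E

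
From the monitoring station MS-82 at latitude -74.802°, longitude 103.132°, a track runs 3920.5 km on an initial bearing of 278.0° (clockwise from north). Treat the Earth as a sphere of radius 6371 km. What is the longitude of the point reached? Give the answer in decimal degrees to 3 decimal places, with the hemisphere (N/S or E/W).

40.158°E

δ = d/R = 3920.5/6371 = 0.615367 rad
φ₂ = arcsin(sin φ₁ cos δ + cos φ₁ sin δ cos θ)
   = arcsin(-0.96503·0.81656 + 0.26216·0.57726·0.13917) = -50.08007°
λ₂ = λ₁ + atan2(sin θ sin δ cos φ₁, cos δ − sin φ₁ sin φ₂) = 40.15826°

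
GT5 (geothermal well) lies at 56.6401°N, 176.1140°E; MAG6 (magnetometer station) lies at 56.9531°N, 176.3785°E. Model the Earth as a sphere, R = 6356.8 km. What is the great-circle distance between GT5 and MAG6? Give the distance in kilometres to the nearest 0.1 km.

Δφ = 0.3130°,  Δλ = 0.2645°
a = sin²(Δφ/2) + cos φ₁ cos φ₂ sin²(Δλ/2) = 0.000009
c = 2·arcsin(√a) = 0.006019 rad = 0.3449°
d = R·c = 6356.8 × 0.006019 = 38.3 km

38.3 km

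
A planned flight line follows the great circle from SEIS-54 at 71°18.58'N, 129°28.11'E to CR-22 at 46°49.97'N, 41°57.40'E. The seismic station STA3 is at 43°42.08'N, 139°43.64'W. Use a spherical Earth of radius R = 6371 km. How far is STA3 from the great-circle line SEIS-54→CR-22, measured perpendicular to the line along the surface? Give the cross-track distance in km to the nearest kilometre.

2828 km

SEIS-54: φ = +71.30967°, λ = +129.46850°
CR-22: φ = +46.83283°, λ = +41.95667°
STA3: φ = +43.70133°, λ = -139.72733°
δ₁₃ = central angle SEIS-54→STA3 = 0.861615 rad  (haversine)
θ₁₃ = bearing SEIS-54→STA3 = 72.278°,  θ₁₂ = bearing SEIS-54→CR-22 = 286.741°
dₓₜ = R·arcsin(sin δ₁₃ · sin(θ₁₃ − θ₁₂)) = 6371·arcsin(0.75890·sin(-214.464°)) = 2827.961 km
|dₓₜ| = 2827.961 km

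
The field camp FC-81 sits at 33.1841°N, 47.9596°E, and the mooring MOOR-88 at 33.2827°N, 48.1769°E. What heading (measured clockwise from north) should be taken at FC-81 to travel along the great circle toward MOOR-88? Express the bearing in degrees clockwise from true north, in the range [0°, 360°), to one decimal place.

61.5°

Δλ = 0.2173°
y = sin Δλ · cos φ₂ = 0.003171
x = cos φ₁ sin φ₂ − sin φ₁ cos φ₂ cos Δλ = 0.001724
θ = atan2(y, x) = 61.4618° → 61.4618° (mod 360°)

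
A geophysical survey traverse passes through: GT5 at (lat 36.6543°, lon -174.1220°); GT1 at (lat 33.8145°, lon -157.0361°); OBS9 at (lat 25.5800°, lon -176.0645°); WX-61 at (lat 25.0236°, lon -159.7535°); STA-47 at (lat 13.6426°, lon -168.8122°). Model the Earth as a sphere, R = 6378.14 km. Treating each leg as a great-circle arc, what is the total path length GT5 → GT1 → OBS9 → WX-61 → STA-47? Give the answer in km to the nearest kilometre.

GT5→GT1: c = 0.248208 rad, d = 1583.11 km
GT1→OBS9: c = 0.321570 rad, d = 2051.02 km
OBS9→WX-61: c = 0.257393 rad, d = 1641.69 km
WX-61→STA-47: c = 0.248210 rad, d = 1583.12 km
Total = 1583.11 + 2051.02 + 1641.69 + 1583.12 = 6858.93 km

6859 km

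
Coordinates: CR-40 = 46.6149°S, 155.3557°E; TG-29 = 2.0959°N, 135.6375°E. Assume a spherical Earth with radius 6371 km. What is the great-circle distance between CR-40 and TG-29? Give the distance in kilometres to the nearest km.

5750 km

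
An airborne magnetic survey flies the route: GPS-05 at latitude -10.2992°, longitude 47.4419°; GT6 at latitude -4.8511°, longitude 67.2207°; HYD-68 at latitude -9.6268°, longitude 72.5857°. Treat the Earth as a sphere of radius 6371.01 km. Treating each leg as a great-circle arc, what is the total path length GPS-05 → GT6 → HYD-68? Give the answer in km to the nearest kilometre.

3057 km

GPS-05→GT6: c = 0.354998 rad, d = 2261.70 km
GT6→HYD-68: c = 0.124783 rad, d = 794.99 km
Total = 2261.70 + 794.99 = 3056.69 km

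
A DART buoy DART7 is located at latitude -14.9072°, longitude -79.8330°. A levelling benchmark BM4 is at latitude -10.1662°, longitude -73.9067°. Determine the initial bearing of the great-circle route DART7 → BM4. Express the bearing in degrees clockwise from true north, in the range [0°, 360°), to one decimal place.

Δλ = 5.9263°
y = sin Δλ · cos φ₂ = 0.101628
x = cos φ₁ sin φ₂ − sin φ₁ cos φ₂ cos Δλ = 0.081298
θ = atan2(y, x) = 51.3416° → 51.3416° (mod 360°)

51.3°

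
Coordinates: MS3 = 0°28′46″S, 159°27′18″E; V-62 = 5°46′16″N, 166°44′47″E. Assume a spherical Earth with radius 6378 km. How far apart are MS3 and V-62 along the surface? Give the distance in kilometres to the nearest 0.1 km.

1068.1 km

MS3: φ = -0.47944°, λ = +159.45500°
V-62: φ = +5.77111°, λ = +166.74639°
Δφ = 6.2506°,  Δλ = 7.2914°
a = sin²(Δφ/2) + cos φ₁ cos φ₂ sin²(Δλ/2) = 0.006995
c = 2·arcsin(√a) = 0.167467 rad = 9.5952°
d = R·c = 6378 × 0.167467 = 1068.1 km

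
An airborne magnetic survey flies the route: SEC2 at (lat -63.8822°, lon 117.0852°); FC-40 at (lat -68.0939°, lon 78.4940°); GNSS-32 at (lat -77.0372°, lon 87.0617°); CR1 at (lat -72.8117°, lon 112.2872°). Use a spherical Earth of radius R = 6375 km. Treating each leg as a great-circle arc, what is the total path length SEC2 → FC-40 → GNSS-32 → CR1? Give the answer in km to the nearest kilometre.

3667 km

SEC2→FC-40: c = 0.278633 rad, d = 1776.29 km
FC-40→GNSS-32: c = 0.161987 rad, d = 1032.67 km
GNSS-32→CR1: c = 0.134561 rad, d = 857.83 km
Total = 1776.29 + 1032.67 + 857.83 = 3666.78 km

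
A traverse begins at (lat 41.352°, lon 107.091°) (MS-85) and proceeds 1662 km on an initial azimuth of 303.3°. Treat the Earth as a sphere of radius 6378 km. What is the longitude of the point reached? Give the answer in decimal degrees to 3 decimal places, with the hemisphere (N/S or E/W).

δ = d/R = 1662/6378 = 0.260583 rad
φ₂ = arcsin(sin φ₁ cos δ + cos φ₁ sin δ cos θ)
   = arcsin(0.66068·0.96624 + 0.75066·0.25764·0.54902) = 48.12148°
λ₂ = λ₁ + atan2(sin θ sin δ cos φ₁, cos δ − sin φ₁ sin φ₂) = 88.27184°

88.272°E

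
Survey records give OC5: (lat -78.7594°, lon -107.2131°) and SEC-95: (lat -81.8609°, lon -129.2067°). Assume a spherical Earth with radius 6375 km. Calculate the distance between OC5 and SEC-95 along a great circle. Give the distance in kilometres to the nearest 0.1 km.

531.5 km

Δφ = -3.1015°,  Δλ = -21.9936°
a = sin²(Δφ/2) + cos φ₁ cos φ₂ sin²(Δλ/2) = 0.001737
c = 2·arcsin(√a) = 0.083368 rad = 4.7767°
d = R·c = 6375 × 0.083368 = 531.5 km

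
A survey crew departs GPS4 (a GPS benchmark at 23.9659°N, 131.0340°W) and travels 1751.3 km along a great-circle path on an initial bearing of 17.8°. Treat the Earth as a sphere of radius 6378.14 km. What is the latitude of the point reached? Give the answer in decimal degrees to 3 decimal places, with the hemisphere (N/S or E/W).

δ = d/R = 1751.3/6378.14 = 0.274578 rad
φ₂ = arcsin(sin φ₁ cos δ + cos φ₁ sin δ cos θ)
   = arcsin(0.40619·0.96254 + 0.91379·0.27114·0.95213) = 38.82042°
λ₂ = λ₁ + atan2(sin θ sin δ cos φ₁, cos δ − sin φ₁ sin φ₂) = -124.92700°

38.820°N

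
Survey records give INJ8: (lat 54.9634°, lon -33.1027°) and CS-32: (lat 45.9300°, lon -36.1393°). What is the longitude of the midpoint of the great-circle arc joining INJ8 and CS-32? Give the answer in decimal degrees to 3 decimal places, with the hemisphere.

Bx = cos φ₂ cos Δλ = 0.694560,  By = cos φ₂ sin Δλ = -0.036845
φₘ = atan2(sin φ₁ + sin φ₂, √((cos φ₁ + Bx)² + By²)) = 50.45649°
λₘ = λ₁ + atan2(By, cos φ₁ + Bx) = -34.76625°

34.766°W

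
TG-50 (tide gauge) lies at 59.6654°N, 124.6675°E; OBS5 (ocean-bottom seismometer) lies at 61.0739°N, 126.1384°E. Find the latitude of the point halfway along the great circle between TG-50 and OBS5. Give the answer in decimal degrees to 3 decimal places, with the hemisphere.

Bx = cos φ₂ cos Δλ = 0.483522,  By = cos φ₂ sin Δλ = 0.012416
φₘ = atan2(sin φ₁ + sin φ₂, √((cos φ₁ + Bx)² + By²)) = 60.37168°
λₘ = λ₁ + atan2(By, cos φ₁ + Bx) = 125.38706°

60.372°N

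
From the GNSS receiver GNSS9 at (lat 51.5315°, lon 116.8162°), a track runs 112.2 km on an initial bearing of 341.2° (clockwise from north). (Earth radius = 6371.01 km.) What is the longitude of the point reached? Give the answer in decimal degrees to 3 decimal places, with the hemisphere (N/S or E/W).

116.282°E

δ = d/R = 112.2/6371.01 = 0.017611 rad
φ₂ = arcsin(sin φ₁ cos δ + cos φ₁ sin δ cos θ)
   = arcsin(0.78295·0.99984 + 0.62208·0.01761·0.94665) = 52.48551°
λ₂ = λ₁ + atan2(sin θ sin δ cos φ₁, cos δ − sin φ₁ sin φ₂) = 116.28223°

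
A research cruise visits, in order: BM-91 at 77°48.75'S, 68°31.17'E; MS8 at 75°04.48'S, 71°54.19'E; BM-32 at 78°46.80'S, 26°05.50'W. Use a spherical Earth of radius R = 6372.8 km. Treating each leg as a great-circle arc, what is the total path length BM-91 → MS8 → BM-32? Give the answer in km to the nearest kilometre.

2520 km

BM-91: φ = -77.81250°, λ = +68.51950°
MS8: φ = -75.07467°, λ = +71.90317°
BM-32: φ = -78.78000°, λ = -26.09167°
BM-91→MS8: c = 0.049729 rad, d = 316.91 km
MS8→BM-32: c = 0.345742 rad, d = 2203.35 km
Total = 316.91 + 2203.35 = 2520.26 km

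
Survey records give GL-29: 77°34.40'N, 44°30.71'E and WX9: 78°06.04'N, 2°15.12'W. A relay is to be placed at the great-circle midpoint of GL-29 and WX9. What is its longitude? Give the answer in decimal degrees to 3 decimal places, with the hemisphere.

21.659°E

GL-29: φ = +77.57333°, λ = +44.51183°
WX9: φ = +78.10067°, λ = -2.25200°
Bx = cos φ₂ cos Δλ = 0.141244,  By = cos φ₂ sin Δλ = -0.150219
φₘ = atan2(sin φ₁ + sin φ₂, √((cos φ₁ + Bx)² + By²)) = 78.80908°
λₘ = λ₁ + atan2(By, cos φ₁ + Bx) = 21.65883°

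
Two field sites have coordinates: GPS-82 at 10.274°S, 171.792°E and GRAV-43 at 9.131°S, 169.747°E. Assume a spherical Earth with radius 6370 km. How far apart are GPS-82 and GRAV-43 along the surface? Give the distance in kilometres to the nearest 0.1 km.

Δφ = 1.1430°,  Δλ = -2.0450°
a = sin²(Δφ/2) + cos φ₁ cos φ₂ sin²(Δλ/2) = 0.000409
c = 2·arcsin(√a) = 0.040443 rad = 2.3172°
d = R·c = 6370 × 0.040443 = 257.6 km

257.6 km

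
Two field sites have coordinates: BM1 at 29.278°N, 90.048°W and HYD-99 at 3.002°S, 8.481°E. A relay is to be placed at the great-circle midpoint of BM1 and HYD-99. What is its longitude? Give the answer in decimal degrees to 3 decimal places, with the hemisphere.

36.299°W

Bx = cos φ₂ cos Δλ = -0.148106,  By = cos φ₂ sin Δλ = 0.987584
φₘ = atan2(sin φ₁ + sin φ₂, √((cos φ₁ + Bx)² + By²)) = 19.62516°
λₘ = λ₁ + atan2(By, cos φ₁ + Bx) = -36.29892°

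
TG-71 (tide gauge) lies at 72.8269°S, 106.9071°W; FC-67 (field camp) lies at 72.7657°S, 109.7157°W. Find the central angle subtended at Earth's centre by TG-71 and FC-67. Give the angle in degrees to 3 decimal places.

0.833°

Δφ = 0.0612°,  Δλ = -2.8086°
a = sin²(Δφ/2) + cos φ₁ cos φ₂ sin²(Δλ/2) = 0.000053
c = 2·arcsin(√a) = 0.014536 rad = 0.8329°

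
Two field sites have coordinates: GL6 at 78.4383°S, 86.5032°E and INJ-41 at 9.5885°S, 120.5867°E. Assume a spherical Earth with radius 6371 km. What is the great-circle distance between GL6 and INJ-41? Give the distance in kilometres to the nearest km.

7886 km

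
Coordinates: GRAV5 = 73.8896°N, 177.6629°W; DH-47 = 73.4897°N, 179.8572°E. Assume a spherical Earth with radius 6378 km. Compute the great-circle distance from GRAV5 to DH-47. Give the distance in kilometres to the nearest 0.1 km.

Δφ = -0.3999°,  Δλ = -2.4799°
a = sin²(Δφ/2) + cos φ₁ cos φ₂ sin²(Δλ/2) = 0.000049
c = 2·arcsin(√a) = 0.014015 rad = 0.8030°
d = R·c = 6378 × 0.014015 = 89.4 km

89.4 km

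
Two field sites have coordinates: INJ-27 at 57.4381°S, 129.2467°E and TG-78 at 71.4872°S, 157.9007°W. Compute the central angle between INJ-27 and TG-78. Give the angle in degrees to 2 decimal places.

Δφ = -14.0491°,  Δλ = 72.8526°
a = sin²(Δφ/2) + cos φ₁ cos φ₂ sin²(Δλ/2) = 0.075209
c = 2·arcsin(√a) = 0.555606 rad = 31.8339°

31.83°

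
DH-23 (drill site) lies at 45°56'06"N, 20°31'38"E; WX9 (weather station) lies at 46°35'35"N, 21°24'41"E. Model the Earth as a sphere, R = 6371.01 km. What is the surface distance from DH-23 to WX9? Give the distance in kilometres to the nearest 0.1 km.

99.9 km

DH-23: φ = +45.93500°, λ = +20.52722°
WX9: φ = +46.59306°, λ = +21.41139°
Δφ = 0.6581°,  Δλ = 0.8842°
a = sin²(Δφ/2) + cos φ₁ cos φ₂ sin²(Δλ/2) = 0.000061
c = 2·arcsin(√a) = 0.015675 rad = 0.8981°
d = R·c = 6371.01 × 0.015675 = 99.9 km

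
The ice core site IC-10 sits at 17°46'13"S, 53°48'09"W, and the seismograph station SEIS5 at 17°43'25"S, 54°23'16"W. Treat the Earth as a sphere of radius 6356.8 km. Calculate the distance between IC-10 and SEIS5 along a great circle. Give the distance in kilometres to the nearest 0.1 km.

IC-10: φ = -17.77028°, λ = -53.80250°
SEIS5: φ = -17.72361°, λ = -54.38778°
Δφ = 0.0467°,  Δλ = -0.5853°
a = sin²(Δφ/2) + cos φ₁ cos φ₂ sin²(Δλ/2) = 0.000024
c = 2·arcsin(√a) = 0.009763 rad = 0.5594°
d = R·c = 6356.8 × 0.009763 = 62.1 km

62.1 km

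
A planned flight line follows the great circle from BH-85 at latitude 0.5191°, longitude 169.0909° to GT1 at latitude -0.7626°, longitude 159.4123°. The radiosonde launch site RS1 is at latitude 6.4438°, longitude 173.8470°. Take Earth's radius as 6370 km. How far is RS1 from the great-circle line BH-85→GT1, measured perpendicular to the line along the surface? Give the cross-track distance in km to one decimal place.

584.0 km

δ₁₃ = central angle BH-85→RS1 = 0.132483 rad  (haversine)
θ₁₃ = bearing BH-85→RS1 = 38.588°,  θ₁₂ = bearing BH-85→GT1 = 262.464°
dₓₜ = R·arcsin(sin δ₁₃ · sin(θ₁₃ − θ₁₂)) = 6370·arcsin(0.13210·sin(-223.876°)) = 584.024 km
|dₓₜ| = 584.024 km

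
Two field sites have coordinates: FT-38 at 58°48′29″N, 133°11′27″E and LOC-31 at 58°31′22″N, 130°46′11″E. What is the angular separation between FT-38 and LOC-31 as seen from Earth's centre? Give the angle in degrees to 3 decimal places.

FT-38: φ = +58.80806°, λ = +133.19083°
LOC-31: φ = +58.52278°, λ = +130.76972°
Δφ = -0.2853°,  Δλ = -2.4211°
a = sin²(Δφ/2) + cos φ₁ cos φ₂ sin²(Δλ/2) = 0.000127
c = 2·arcsin(√a) = 0.022530 rad = 1.2909°

1.291°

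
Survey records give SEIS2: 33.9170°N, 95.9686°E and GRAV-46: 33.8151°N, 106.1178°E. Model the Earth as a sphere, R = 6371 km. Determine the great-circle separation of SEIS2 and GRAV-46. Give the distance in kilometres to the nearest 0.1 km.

936.8 km

Δφ = -0.1019°,  Δλ = 10.1492°
a = sin²(Δφ/2) + cos φ₁ cos φ₂ sin²(Δλ/2) = 0.005395
c = 2·arcsin(√a) = 0.147035 rad = 8.4245°
d = R·c = 6371 × 0.147035 = 936.8 km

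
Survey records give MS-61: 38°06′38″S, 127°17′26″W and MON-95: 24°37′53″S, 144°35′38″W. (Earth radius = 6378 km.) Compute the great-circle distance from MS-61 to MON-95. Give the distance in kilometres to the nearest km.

MS-61: φ = -38.11056°, λ = -127.29056°
MON-95: φ = -24.63139°, λ = -144.59389°
Δφ = 13.4792°,  Δλ = -17.3033°
a = sin²(Δφ/2) + cos φ₁ cos φ₂ sin²(Δλ/2) = 0.029957
c = 2·arcsin(√a) = 0.347914 rad = 19.9340°
d = R·c = 6378 × 0.347914 = 2219.0 km

2219 km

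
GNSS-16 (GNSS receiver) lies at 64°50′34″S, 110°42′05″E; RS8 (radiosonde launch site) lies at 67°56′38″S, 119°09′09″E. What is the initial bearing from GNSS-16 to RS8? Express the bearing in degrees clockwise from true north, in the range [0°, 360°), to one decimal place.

136.3°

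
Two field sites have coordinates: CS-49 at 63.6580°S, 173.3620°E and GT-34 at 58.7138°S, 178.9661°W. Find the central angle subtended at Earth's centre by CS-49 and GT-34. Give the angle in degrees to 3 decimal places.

6.165°

Δφ = 4.9442°,  Δλ = 7.6719°
a = sin²(Δφ/2) + cos φ₁ cos φ₂ sin²(Δλ/2) = 0.002892
c = 2·arcsin(√a) = 0.107602 rad = 6.1652°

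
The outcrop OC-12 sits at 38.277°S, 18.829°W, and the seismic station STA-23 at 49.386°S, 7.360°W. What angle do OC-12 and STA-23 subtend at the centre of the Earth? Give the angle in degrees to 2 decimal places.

Δφ = -11.1090°,  Δλ = 11.4690°
a = sin²(Δφ/2) + cos φ₁ cos φ₂ sin²(Δλ/2) = 0.014471
c = 2·arcsin(√a) = 0.241173 rad = 13.8182°

13.82°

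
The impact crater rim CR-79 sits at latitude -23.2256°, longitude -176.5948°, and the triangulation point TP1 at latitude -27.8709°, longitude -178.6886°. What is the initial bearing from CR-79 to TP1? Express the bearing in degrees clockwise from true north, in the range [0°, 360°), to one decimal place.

201.7°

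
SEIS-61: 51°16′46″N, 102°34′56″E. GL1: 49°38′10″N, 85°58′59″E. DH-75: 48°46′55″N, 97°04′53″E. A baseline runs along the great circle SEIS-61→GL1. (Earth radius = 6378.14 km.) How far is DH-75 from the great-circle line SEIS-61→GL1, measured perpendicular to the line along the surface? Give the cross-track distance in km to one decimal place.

246.1 km

SEIS-61: φ = +51.27944°, λ = +102.58222°
GL1: φ = +49.63611°, λ = +85.98306°
DH-75: φ = +48.78194°, λ = +97.08139°
δ₁₃ = central angle SEIS-61→DH-75 = 0.075490 rad  (haversine)
θ₁₃ = bearing SEIS-61→DH-75 = 236.880°,  θ₁₂ = bearing SEIS-61→GL1 = 267.641°
dₓₜ = R·arcsin(sin δ₁₃ · sin(θ₁₃ − θ₁₂)) = 6378.14·arcsin(0.07542·sin(-30.762°)) = -246.091 km
|dₓₜ| = 246.091 km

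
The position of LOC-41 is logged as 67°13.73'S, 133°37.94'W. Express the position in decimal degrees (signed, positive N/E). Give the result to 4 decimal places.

-67.2288°, -133.6323°

lat: 67.2288° S → -67.2288°
lon: 133.6323° W → -133.6323°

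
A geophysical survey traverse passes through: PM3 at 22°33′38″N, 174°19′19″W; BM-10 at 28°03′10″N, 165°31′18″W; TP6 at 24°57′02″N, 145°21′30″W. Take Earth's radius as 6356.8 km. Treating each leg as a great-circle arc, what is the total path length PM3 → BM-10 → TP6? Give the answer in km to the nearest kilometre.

PM3: φ = +22.56056°, λ = -174.32194°
BM-10: φ = +28.05278°, λ = -165.52167°
TP6: φ = +24.95056°, λ = -145.35833°
PM3→BM-10: c = 0.168634 rad, d = 1071.97 km
BM-10→TP6: c = 0.319170 rad, d = 2028.90 km
Total = 1071.97 + 2028.90 = 3100.87 km

3101 km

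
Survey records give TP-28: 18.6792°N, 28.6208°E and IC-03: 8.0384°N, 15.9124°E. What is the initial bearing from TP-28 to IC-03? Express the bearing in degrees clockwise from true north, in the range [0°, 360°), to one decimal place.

230.9°

Δλ = -12.7084°
y = sin Δλ · cos φ₂ = -0.217828
x = cos φ₁ sin φ₂ − sin φ₁ cos φ₂ cos Δλ = -0.176882
θ = atan2(y, x) = -129.0776° → 230.9224° (mod 360°)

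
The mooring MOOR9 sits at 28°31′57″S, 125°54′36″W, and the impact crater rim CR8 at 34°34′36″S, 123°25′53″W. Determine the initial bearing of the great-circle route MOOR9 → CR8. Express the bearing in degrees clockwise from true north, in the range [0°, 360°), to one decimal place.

161.4°

MOOR9: φ = -28.53250°, λ = -125.91000°
CR8: φ = -34.57667°, λ = -123.43139°
Δλ = 2.4786°
y = sin Δλ · cos φ₂ = 0.035608
x = cos φ₁ sin φ₂ − sin φ₁ cos φ₂ cos Δλ = -0.105663
θ = atan2(y, x) = 161.3765° → 161.3765° (mod 360°)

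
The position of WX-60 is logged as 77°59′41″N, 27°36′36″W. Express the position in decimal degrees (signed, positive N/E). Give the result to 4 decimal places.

+77.9947°, -27.6100°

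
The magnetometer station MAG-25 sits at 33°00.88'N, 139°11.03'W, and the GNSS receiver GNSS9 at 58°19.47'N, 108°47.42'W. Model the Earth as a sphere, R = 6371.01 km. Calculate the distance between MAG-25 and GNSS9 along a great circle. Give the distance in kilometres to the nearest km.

3613 km

MAG-25: φ = +33.01467°, λ = -139.18383°
GNSS9: φ = +58.32450°, λ = -108.79033°
Δφ = 25.3098°,  Δλ = 30.3935°
a = sin²(Δφ/2) + cos φ₁ cos φ₂ sin²(Δλ/2) = 0.078252
c = 2·arcsin(√a) = 0.567036 rad = 32.4888°
d = R·c = 6371.01 × 0.567036 = 3612.6 km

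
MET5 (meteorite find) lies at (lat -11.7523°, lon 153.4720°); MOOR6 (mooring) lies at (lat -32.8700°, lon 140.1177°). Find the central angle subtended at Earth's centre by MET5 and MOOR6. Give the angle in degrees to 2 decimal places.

Δφ = -21.1177°,  Δλ = -13.3543°
a = sin²(Δφ/2) + cos φ₁ cos φ₂ sin²(Δλ/2) = 0.044696
c = 2·arcsin(√a) = 0.426044 rad = 24.4105°

24.41°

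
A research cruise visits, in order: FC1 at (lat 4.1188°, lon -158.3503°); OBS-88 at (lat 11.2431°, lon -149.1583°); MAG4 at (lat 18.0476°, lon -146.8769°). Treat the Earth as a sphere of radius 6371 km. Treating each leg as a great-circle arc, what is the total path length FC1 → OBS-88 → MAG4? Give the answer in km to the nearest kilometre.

2081 km

FC1→OBS-88: c = 0.201752 rad, d = 1285.36 km
OBS-88→MAG4: c = 0.124845 rad, d = 795.38 km
Total = 1285.36 + 795.38 = 2080.75 km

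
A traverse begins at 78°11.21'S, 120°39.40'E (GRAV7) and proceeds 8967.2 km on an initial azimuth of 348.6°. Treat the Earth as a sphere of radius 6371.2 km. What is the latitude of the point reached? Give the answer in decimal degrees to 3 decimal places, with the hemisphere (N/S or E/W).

2.226°N

GRAV7: φ = -78.18683°, λ = +120.65667°
δ = d/R = 8967.2/6371.2 = 1.407459 rad
φ₂ = arcsin(sin φ₁ cos δ + cos φ₁ sin δ cos θ)
   = arcsin(-0.97882·0.16261 + 0.20472·0.98669·0.98027) = 2.22608°
λ₂ = λ₁ + atan2(sin θ sin δ cos φ₁, cos δ − sin φ₁ sin φ₂) = 109.40179°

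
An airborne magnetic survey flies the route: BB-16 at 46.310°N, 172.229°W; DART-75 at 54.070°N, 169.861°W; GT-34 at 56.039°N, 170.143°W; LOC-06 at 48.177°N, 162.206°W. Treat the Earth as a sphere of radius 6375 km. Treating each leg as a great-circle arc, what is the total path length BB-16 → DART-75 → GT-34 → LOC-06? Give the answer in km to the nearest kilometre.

BB-16→DART-75: c = 0.137977 rad, d = 879.61 km
DART-75→GT-34: c = 0.034481 rad, d = 219.82 km
GT-34→LOC-06: c = 0.161222 rad, d = 1027.79 km
Total = 879.61 + 219.82 + 1027.79 = 2127.21 km

2127 km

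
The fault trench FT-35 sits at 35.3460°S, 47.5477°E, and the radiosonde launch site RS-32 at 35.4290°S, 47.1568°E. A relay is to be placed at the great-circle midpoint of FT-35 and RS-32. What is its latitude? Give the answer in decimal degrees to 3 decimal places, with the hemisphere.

35.388°S

Bx = cos φ₂ cos Δλ = 0.814816,  By = cos φ₂ sin Δλ = -0.005559
φₘ = atan2(sin φ₁ + sin φ₂, √((cos φ₁ + Bx)² + By²)) = -35.38766°
λₘ = λ₁ + atan2(By, cos φ₁ + Bx) = 47.35235°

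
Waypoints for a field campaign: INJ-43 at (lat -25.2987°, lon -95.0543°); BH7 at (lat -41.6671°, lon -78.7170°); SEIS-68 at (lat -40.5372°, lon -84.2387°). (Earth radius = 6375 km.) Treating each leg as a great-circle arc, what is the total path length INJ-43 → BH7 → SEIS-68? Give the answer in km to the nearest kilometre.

2841 km

INJ-43→BH7: c = 0.370353 rad, d = 2361.00 km
BH7→SEIS-68: c = 0.075234 rad, d = 479.62 km
Total = 2361.00 + 479.62 = 2840.62 km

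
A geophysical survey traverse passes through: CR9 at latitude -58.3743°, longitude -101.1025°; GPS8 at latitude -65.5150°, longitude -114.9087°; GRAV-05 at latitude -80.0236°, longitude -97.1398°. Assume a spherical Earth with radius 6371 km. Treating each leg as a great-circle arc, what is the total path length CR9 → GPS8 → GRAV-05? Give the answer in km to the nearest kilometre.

2767 km

CR9→GPS8: c = 0.167738 rad, d = 1068.66 km
GPS8→GRAV-05: c = 0.266552 rad, d = 1698.20 km
Total = 1068.66 + 1698.20 = 2766.86 km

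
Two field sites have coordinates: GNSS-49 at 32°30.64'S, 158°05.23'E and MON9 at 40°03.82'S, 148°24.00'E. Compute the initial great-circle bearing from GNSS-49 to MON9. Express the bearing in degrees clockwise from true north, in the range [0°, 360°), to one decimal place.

223.2°

GNSS-49: φ = -32.51067°, λ = +158.08717°
MON9: φ = -40.06367°, λ = +148.40000°
Δλ = -9.6872°
y = sin Δλ · cos φ₂ = -0.128781
x = cos φ₁ sin φ₂ − sin φ₁ cos φ₂ cos Δλ = -0.137308
θ = atan2(y, x) = -136.8355° → 223.1645° (mod 360°)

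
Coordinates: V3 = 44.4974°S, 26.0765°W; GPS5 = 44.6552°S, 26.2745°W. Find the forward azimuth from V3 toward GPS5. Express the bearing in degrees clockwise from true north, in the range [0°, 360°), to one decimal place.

Δλ = -0.1980°
y = sin Δλ · cos φ₂ = -0.002458
x = cos φ₁ sin φ₂ − sin φ₁ cos φ₂ cos Δλ = -0.002757
θ = atan2(y, x) = -138.2797° → 221.7203° (mod 360°)

221.7°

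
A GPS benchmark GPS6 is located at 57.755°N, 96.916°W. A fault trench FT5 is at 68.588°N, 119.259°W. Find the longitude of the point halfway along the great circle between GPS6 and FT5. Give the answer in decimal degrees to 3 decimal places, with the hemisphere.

105.967°W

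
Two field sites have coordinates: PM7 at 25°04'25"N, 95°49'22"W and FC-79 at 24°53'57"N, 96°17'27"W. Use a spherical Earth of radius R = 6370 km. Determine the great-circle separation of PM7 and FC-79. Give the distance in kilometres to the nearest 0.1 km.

51.0 km

PM7: φ = +25.07361°, λ = -95.82278°
FC-79: φ = +24.89917°, λ = -96.29083°
Δφ = -0.1744°,  Δλ = -0.4681°
a = sin²(Δφ/2) + cos φ₁ cos φ₂ sin²(Δλ/2) = 0.000016
c = 2·arcsin(√a) = 0.008006 rad = 0.4587°
d = R·c = 6370 × 0.008006 = 51.0 km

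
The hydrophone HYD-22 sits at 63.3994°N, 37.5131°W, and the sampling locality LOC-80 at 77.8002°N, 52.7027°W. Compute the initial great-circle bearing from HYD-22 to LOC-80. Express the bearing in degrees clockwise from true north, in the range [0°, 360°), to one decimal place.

347.8°

Δλ = -15.1896°
y = sin Δλ · cos φ₂ = -0.055369
x = cos φ₁ sin φ₂ − sin φ₁ cos φ₂ cos Δλ = 0.255305
θ = atan2(y, x) = -12.2365° → 347.7635° (mod 360°)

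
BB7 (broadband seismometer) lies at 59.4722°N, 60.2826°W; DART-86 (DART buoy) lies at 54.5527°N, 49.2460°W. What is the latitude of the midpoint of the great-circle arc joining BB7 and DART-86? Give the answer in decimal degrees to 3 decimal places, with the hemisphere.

Bx = cos φ₂ cos Δλ = 0.569228,  By = cos φ₂ sin Δλ = 0.111024
φₘ = atan2(sin φ₁ + sin φ₂, √((cos φ₁ + Bx)² + By²)) = 57.13335°
λₘ = λ₁ + atan2(By, cos φ₁ + Bx) = -54.39797°

57.133°N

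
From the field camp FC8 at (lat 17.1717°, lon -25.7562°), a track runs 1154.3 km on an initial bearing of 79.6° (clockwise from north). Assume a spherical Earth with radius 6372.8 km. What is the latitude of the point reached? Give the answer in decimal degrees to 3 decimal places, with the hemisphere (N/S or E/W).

δ = d/R = 1154.3/6372.8 = 0.181129 rad
φ₂ = arcsin(sin φ₁ cos δ + cos φ₁ sin δ cos θ)
   = arcsin(0.29524·0.98364 + 0.95542·0.18014·0.18052) = 18.75219°
λ₂ = λ₁ + atan2(sin θ sin δ cos φ₁, cos δ − sin φ₁ sin φ₂) = -14.97183°

18.752°N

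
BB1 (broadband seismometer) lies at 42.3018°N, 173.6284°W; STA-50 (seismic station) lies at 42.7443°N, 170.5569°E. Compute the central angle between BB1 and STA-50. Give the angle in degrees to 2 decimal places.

11.65°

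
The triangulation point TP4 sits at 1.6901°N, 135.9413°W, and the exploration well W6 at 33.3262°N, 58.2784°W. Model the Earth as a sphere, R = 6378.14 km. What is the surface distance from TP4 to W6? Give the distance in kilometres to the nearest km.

8769 km

Δφ = 31.6361°,  Δλ = 77.6629°
a = sin²(Δφ/2) + cos φ₁ cos φ₂ sin²(Δλ/2) = 0.402673
c = 2·arcsin(√a) = 1.374892 rad = 78.7755°
d = R·c = 6378.14 × 1.374892 = 8769.3 km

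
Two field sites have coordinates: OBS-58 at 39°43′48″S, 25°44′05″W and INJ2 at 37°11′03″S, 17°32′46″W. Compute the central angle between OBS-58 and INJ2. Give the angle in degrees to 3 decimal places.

6.896°

OBS-58: φ = -39.73000°, λ = -25.73472°
INJ2: φ = -37.18417°, λ = -17.54611°
Δφ = 2.5458°,  Δλ = 8.1886°
a = sin²(Δφ/2) + cos φ₁ cos φ₂ sin²(Δλ/2) = 0.003617
c = 2·arcsin(√a) = 0.120354 rad = 6.8958°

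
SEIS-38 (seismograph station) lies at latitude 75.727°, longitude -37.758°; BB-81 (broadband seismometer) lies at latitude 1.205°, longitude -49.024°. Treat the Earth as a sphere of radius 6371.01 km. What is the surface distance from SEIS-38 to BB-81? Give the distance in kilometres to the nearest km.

8318 km

Δφ = -74.5220°,  Δλ = -11.2660°
a = sin²(Δφ/2) + cos φ₁ cos φ₂ sin²(Δλ/2) = 0.368941
c = 2·arcsin(√a) = 1.305579 rad = 74.8042°
d = R·c = 6371.01 × 1.305579 = 8317.9 km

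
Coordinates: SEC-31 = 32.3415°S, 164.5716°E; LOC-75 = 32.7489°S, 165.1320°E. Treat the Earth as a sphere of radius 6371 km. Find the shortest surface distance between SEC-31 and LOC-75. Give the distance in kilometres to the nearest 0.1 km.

Δφ = -0.4074°,  Δλ = 0.5604°
a = sin²(Δφ/2) + cos φ₁ cos φ₂ sin²(Δλ/2) = 0.000030
c = 2·arcsin(√a) = 0.010887 rad = 0.6238°
d = R·c = 6371 × 0.010887 = 69.4 km

69.4 km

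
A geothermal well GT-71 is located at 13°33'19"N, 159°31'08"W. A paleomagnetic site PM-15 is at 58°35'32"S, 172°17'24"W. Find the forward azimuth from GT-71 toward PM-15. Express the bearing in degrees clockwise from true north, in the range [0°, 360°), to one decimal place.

GT-71: φ = +13.55528°, λ = -159.51889°
PM-15: φ = -58.59222°, λ = -172.29000°
Δλ = -12.7711°
y = sin Δλ · cos φ₂ = -0.115198
x = cos φ₁ sin φ₂ − sin φ₁ cos φ₂ cos Δλ = -0.948827
θ = atan2(y, x) = -173.0775° → 186.9225° (mod 360°)

186.9°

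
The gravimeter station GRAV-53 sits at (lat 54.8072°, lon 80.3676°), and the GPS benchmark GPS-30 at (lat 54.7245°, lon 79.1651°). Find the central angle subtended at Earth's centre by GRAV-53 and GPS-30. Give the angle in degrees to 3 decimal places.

Δφ = -0.0827°,  Δλ = -1.2025°
a = sin²(Δφ/2) + cos φ₁ cos φ₂ sin²(Δλ/2) = 0.000037
c = 2·arcsin(√a) = 0.012194 rad = 0.6986°

0.699°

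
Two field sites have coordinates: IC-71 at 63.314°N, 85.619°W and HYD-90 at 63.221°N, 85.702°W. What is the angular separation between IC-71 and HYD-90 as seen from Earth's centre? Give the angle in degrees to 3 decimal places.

0.100°

Δφ = -0.0930°,  Δλ = -0.0830°
a = sin²(Δφ/2) + cos φ₁ cos φ₂ sin²(Δλ/2) = 0.000001
c = 2·arcsin(√a) = 0.001749 rad = 0.1002°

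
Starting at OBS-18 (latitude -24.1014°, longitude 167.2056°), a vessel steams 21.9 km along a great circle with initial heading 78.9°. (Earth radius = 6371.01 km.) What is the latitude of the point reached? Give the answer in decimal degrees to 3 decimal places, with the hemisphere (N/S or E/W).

δ = d/R = 21.9/6371.01 = 0.003437 rad
φ₂ = arcsin(sin φ₁ cos δ + cos φ₁ sin δ cos θ)
   = arcsin(-0.40835·0.99999 + 0.91282·0.00344·0.19252) = -24.06334°
λ₂ = λ₁ + atan2(sin θ sin δ cos φ₁, cos δ − sin φ₁ sin φ₂) = 167.41726°

24.063°S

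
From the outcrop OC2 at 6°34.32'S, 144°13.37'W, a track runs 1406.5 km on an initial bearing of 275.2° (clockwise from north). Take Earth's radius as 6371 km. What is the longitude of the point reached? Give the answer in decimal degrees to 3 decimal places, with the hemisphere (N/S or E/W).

156.873°W

OC2: φ = -6.57200°, λ = -144.22283°
δ = d/R = 1406.5/6371 = 0.220766 rad
φ₂ = arcsin(sin φ₁ cos δ + cos φ₁ sin δ cos θ)
   = arcsin(-0.11445·0.97573 + 0.99343·0.21898·0.09063) = -5.27625°
λ₂ = λ₁ + atan2(sin θ sin δ cos φ₁, cos δ − sin φ₁ sin φ₂) = -156.87336°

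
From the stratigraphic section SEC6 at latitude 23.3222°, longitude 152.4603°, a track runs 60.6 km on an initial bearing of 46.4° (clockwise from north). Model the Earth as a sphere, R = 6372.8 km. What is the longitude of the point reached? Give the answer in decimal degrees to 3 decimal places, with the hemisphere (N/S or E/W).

δ = d/R = 60.6/6372.8 = 0.009509 rad
φ₂ = arcsin(sin φ₁ cos δ + cos φ₁ sin δ cos θ)
   = arcsin(0.39590·0.99995 + 0.91829·0.00951·0.68962) = 23.69734°
λ₂ = λ₁ + atan2(sin θ sin δ cos φ₁, cos δ − sin φ₁ sin φ₂) = 152.89118°

152.891°E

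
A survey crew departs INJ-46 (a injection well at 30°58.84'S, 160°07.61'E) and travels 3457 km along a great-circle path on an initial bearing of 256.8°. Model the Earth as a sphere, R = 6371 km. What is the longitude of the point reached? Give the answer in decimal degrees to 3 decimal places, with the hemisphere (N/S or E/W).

123.387°E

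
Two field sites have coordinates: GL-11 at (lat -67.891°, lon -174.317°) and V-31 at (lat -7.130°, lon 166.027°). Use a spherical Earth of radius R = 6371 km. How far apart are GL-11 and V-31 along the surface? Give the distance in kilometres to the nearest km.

6914 km

Δφ = 60.7610°,  Δλ = -19.6560°
a = sin²(Δφ/2) + cos φ₁ cos φ₂ sin²(Δλ/2) = 0.266654
c = 2·arcsin(√a) = 1.085250 rad = 62.1802°
d = R·c = 6371 × 1.085250 = 6914.1 km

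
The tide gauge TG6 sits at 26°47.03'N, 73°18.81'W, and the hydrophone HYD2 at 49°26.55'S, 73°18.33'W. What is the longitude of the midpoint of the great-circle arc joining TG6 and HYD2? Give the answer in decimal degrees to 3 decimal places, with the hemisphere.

TG6: φ = +26.78383°, λ = -73.31350°
HYD2: φ = -49.44250°, λ = -73.30550°
Bx = cos φ₂ cos Δλ = 0.650211,  By = cos φ₂ sin Δλ = 0.000091
φₘ = atan2(sin φ₁ + sin φ₂, √((cos φ₁ + Bx)² + By²)) = -11.32933°
λₘ = λ₁ + atan2(By, cos φ₁ + Bx) = -73.31013°

73.310°W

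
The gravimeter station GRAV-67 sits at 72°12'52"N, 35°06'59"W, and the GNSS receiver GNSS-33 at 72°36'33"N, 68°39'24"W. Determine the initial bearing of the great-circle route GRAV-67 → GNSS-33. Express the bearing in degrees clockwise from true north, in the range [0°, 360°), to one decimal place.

288.2°

GRAV-67: φ = +72.21444°, λ = -35.11639°
GNSS-33: φ = +72.60917°, λ = -68.65667°
Δλ = -33.5403°
y = sin Δλ · cos φ₂ = -0.165143
x = cos φ₁ sin φ₂ − sin φ₁ cos φ₂ cos Δλ = 0.054276
θ = atan2(y, x) = -71.8062° → 288.1938° (mod 360°)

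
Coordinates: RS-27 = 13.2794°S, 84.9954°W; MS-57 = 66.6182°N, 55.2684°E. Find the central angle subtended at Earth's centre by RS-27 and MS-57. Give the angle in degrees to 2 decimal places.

Δφ = 79.8976°,  Δλ = 140.2638°
a = sin²(Δφ/2) + cos φ₁ cos φ₂ sin²(Δλ/2) = 0.753929
c = 2·arcsin(√a) = 2.103493 rad = 120.5212°

120.52°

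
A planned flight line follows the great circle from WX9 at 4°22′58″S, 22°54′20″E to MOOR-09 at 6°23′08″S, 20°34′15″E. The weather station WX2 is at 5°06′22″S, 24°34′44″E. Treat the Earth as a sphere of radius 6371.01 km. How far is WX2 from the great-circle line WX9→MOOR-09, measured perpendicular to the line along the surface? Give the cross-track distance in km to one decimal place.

182.2 km

WX9: φ = -4.38278°, λ = +22.90556°
MOOR-09: φ = -6.38556°, λ = +20.57083°
WX2: φ = -5.10611°, λ = +24.57889°
δ₁₃ = central angle WX9→WX2 = 0.031725 rad  (haversine)
θ₁₃ = bearing WX9→WX2 = 113.517°,  θ₁₂ = bearing WX9→MOOR-09 = 229.147°
dₓₜ = R·arcsin(sin δ₁₃ · sin(θ₁₃ − θ₁₂)) = 6371.01·arcsin(0.03172·sin(-115.630°)) = -182.227 km
|dₓₜ| = 182.227 km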